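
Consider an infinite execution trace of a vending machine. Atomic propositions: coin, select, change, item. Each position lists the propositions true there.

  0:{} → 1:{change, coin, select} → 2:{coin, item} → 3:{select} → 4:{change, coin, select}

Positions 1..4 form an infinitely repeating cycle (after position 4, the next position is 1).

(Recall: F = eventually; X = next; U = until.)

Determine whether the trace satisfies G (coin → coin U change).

coin → coin U change must hold at every position from 0 onward. It fails at position 2, so G (coin → coin U change) is false.
Positions where coin holds: 1, 2, 4.
Check coin U change at each: 1→ok, 2→fails, 4→ok.

Violated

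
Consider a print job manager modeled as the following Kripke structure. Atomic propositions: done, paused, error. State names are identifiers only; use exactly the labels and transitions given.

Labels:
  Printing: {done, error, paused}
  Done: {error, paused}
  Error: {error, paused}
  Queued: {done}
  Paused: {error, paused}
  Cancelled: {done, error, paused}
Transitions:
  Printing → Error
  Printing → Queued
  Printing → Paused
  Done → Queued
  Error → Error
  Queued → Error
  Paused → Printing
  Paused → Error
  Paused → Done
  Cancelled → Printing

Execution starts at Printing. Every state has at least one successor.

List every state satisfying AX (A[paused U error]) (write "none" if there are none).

States satisfying A[paused U error]: {Printing, Done, Error, Paused, Cancelled}.
States satisfying AX (A[paused U error]): {Error, Queued, Paused, Cancelled}.

{Error, Queued, Paused, Cancelled}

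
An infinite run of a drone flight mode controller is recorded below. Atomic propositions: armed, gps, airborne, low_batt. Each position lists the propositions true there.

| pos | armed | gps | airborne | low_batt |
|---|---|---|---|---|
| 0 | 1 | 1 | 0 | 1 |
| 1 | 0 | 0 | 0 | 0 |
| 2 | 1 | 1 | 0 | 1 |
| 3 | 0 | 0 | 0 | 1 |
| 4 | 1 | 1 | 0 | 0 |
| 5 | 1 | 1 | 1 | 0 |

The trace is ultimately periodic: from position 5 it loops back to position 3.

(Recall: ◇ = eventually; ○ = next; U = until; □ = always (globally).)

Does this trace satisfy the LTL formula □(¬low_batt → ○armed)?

Violated

¬low_batt → ○armed must hold at every position from 0 onward. It fails at position 5, so □(¬low_batt → ○armed) is false.
Positions where ¬low_batt holds: 1, 4, 5.
Check ○armed at each: 1→ok, 4→ok, 5→fails.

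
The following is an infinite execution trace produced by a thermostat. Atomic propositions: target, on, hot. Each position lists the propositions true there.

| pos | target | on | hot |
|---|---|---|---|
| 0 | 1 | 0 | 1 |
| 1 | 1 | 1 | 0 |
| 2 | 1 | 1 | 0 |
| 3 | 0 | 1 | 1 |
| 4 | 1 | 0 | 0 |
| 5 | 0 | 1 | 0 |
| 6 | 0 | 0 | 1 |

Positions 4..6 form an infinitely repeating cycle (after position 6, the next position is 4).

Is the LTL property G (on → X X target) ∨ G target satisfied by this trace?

No

on → X X target must hold at every position from 0 onward. It fails at position 1, so G (on → X X target) is false.
Positions where on holds: 1, 2, 3, 5.
Check X X target at each: 1→fails, 2→ok, 3→fails, 5→ok.
target must hold at every position from 0 onward. It fails at position 3, so G target is false.
At position 0: G (on → X X target) is false; G target is false; so G (on → X X target) ∨ G target is false.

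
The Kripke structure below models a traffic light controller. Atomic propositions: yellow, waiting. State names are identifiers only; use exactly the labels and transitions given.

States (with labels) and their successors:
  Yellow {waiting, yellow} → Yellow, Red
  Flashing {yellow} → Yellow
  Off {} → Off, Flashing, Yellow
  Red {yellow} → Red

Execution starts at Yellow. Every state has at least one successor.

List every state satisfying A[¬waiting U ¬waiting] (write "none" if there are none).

{Flashing, Off, Red}

States satisfying ¬waiting: {Flashing, Off, Red}.
States satisfying A[¬waiting U ¬waiting]: {Flashing, Off, Red}.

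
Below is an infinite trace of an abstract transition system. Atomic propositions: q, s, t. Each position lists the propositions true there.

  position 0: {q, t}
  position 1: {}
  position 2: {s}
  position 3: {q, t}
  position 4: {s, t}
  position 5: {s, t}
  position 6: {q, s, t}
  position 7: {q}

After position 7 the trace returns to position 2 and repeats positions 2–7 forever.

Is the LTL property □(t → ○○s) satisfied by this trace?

t → ○○s must hold at every position from 0 onward. It fails at position 5, so □(t → ○○s) is false.
Positions where t holds: 0, 3, 4, 5, 6.
Check ○○s at each: 0→ok, 3→ok, 4→ok, 5→fails, 6→ok.

Violated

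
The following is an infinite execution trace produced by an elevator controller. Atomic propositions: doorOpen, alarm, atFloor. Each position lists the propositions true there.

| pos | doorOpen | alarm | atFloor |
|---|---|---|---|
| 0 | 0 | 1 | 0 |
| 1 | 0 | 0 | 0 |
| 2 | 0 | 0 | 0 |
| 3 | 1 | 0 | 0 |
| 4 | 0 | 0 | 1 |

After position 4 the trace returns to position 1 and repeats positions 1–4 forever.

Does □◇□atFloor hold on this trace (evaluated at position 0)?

◇□atFloor must hold at every position from 0 onward. It fails at position 0, so □◇□atFloor is false.

No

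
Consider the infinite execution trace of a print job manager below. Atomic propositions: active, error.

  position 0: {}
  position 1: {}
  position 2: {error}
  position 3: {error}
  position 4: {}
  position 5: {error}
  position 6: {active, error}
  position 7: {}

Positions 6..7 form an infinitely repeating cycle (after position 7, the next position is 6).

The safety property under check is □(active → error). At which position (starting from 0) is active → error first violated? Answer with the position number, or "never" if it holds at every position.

never

active → error holds at every position 0..7, and those are all the positions the trace ever visits, so the invariant □(active → error) is never violated.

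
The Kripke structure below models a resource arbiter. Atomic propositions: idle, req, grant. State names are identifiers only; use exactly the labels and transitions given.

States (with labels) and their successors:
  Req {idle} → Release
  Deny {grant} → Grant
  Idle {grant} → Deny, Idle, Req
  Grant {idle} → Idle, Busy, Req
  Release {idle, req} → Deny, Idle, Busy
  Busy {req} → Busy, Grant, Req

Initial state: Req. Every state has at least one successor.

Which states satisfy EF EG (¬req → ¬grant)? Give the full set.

States satisfying EG (¬req → ¬grant): {Req, Grant, Release, Busy}.
States satisfying EF EG (¬req → ¬grant): {Req, Deny, Idle, Grant, Release, Busy}.

{Req, Deny, Idle, Grant, Release, Busy}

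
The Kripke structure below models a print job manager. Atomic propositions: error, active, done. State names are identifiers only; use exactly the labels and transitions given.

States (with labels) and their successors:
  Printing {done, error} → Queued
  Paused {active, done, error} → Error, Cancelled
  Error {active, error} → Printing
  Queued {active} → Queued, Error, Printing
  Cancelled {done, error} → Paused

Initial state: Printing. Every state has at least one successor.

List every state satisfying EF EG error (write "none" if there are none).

{Paused, Cancelled}

States satisfying EG error: {Paused, Cancelled}.
States satisfying EF EG error: {Paused, Cancelled}.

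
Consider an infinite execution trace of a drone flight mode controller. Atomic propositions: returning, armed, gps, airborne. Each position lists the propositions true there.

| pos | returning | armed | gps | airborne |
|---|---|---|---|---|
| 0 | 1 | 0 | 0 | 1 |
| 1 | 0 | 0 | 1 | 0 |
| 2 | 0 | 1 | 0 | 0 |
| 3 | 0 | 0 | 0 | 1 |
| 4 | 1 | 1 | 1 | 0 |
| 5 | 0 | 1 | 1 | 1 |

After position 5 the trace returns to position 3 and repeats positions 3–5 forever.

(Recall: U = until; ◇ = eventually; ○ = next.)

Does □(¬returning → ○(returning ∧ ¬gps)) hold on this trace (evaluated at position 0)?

No

¬returning → ○(returning ∧ ¬gps) must hold at every position from 0 onward. It fails at position 1, so □(¬returning → ○(returning ∧ ¬gps)) is false.
Positions where ¬returning holds: 1, 2, 3, 5.
Check ○(returning ∧ ¬gps) at each: 1→fails, 2→fails, 3→fails, 5→fails.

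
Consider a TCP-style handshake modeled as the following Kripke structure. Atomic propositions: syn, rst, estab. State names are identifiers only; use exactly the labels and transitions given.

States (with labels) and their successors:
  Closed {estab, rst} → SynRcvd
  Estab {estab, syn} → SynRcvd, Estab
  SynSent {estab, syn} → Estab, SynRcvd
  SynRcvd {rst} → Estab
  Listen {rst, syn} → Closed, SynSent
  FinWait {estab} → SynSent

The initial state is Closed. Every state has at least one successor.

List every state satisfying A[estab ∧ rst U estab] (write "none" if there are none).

{Closed, Estab, SynSent, FinWait}

States satisfying estab ∧ rst: {Closed}.
States satisfying estab: {Closed, Estab, SynSent, FinWait}.
States satisfying A[estab ∧ rst U estab]: {Closed, Estab, SynSent, FinWait}.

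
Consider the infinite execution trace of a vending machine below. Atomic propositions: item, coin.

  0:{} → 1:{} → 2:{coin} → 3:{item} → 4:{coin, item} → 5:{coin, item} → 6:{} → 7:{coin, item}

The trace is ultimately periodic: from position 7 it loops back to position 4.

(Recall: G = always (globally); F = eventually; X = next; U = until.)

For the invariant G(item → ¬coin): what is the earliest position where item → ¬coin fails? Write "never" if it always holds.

Check item → ¬coin at each position in order: 0 ✓, 1 ✓, 2 ✓, 3 ✓.
At position 4 the labels are {coin, item}, so item → ¬coin is false there. This is the first violation.

4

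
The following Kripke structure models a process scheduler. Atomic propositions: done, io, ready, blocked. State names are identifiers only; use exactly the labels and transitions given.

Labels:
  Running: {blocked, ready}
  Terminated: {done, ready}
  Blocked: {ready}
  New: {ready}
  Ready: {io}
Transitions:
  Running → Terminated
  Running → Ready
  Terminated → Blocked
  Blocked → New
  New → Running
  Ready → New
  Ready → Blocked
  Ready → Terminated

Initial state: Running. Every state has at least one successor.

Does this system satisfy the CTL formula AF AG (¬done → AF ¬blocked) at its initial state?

Yes

States satisfying AG (¬done → AF ¬blocked): {Running, Terminated, Blocked, New, Ready}.
States satisfying AF AG (¬done → AF ¬blocked): {Running, Terminated, Blocked, New, Ready}.
Running ∈ Sat(AF AG (¬done → AF ¬blocked)).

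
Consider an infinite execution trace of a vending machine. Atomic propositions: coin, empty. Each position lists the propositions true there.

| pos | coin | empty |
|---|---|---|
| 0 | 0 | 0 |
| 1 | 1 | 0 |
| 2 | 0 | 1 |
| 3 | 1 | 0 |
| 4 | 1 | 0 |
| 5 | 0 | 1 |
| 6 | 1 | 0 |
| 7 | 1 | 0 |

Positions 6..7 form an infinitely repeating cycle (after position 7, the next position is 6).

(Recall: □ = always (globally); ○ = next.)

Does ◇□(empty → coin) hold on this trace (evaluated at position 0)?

□(empty → coin) holds at position 6, which is reachable from 0, so ◇□(empty → coin) holds.

Yes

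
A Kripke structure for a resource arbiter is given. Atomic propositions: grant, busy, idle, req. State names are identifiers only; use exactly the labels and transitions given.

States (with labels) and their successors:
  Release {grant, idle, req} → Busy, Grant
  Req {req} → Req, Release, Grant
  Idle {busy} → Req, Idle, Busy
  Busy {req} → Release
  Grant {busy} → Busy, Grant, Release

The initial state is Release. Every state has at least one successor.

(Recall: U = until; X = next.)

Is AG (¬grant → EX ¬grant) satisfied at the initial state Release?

Does not hold

States satisfying ¬grant → EX ¬grant: {Release, Req, Idle, Grant}.
States satisfying AG (¬grant → EX ¬grant): ∅.
Busy is reachable from Release and violates ¬grant → EX ¬grant, so AG fails at Release.
Release ∉ Sat(AG (¬grant → EX ¬grant)).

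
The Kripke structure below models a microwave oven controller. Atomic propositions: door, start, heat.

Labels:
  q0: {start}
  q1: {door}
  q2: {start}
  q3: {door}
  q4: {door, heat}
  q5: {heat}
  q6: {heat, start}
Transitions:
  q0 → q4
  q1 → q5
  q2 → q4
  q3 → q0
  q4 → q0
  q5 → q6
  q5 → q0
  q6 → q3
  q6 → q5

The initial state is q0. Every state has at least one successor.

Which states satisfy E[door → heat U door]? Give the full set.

{q0, q1, q2, q3, q4, q5, q6}

States satisfying door → heat: {q0, q2, q4, q5, q6}.
States satisfying door: {q1, q3, q4}.
States satisfying E[door → heat U door]: {q0, q1, q2, q3, q4, q5, q6}.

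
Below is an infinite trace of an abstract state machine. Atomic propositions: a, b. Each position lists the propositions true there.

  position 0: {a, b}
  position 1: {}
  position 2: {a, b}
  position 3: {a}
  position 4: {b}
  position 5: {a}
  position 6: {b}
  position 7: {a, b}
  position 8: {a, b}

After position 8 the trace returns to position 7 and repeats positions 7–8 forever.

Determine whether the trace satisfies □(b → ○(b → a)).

Holds

b → ○(b → a) holds at every position 0..8, and those are all positions ever visited, so □(b → ○(b → a)) holds.
Positions where b holds: 0, 2, 4, 6, 7, 8.
Check ○(b → a) at each: 0→ok, 2→ok, 4→ok, 6→ok, 7→ok, 8→ok.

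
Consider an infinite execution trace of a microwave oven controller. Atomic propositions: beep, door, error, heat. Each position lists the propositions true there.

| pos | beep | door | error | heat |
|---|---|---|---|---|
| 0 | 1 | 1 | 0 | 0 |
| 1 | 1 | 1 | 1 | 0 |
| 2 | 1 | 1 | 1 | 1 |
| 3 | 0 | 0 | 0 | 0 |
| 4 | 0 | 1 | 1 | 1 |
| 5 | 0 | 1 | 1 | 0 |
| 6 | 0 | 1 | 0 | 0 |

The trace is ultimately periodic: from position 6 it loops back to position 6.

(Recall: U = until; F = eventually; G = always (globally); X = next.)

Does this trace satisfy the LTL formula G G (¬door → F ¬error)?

G (¬door → F ¬error) holds at every position 0..6, and those are all positions ever visited, so G G (¬door → F ¬error) holds.

Yes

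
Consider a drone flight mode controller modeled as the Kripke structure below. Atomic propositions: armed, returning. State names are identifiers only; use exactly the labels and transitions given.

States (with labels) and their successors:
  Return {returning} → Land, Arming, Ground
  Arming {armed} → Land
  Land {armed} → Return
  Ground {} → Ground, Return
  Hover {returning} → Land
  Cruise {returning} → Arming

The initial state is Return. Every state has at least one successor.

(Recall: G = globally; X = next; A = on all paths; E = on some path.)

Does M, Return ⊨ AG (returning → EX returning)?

Violated

States satisfying returning → EX returning: {Arming, Land, Ground}.
States satisfying AG (returning → EX returning): ∅.
Return is reachable from Return and violates returning → EX returning, so AG fails at Return.
Return ∉ Sat(AG (returning → EX returning)).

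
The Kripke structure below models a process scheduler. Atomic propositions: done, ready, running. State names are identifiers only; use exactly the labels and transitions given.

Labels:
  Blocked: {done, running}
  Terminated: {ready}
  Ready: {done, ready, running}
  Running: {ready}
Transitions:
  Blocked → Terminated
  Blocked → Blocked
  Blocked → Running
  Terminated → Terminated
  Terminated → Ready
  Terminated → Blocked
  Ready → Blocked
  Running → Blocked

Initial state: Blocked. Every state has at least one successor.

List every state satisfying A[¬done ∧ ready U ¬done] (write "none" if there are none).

States satisfying ¬done ∧ ready: {Terminated, Running}.
States satisfying ¬done: {Terminated, Running}.
States satisfying A[¬done ∧ ready U ¬done]: {Terminated, Running}.

{Terminated, Running}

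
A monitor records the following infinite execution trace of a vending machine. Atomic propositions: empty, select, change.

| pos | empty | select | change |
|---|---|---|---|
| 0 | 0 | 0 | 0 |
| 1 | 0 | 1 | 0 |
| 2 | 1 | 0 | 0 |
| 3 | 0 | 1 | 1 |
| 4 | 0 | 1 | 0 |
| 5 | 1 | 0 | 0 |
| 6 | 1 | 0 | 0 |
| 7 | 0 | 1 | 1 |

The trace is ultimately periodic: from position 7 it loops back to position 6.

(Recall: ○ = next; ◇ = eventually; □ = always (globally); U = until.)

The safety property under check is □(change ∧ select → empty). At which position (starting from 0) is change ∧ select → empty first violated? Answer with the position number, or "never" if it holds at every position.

Check change ∧ select → empty at each position in order: 0 ✓, 1 ✓, 2 ✓.
At position 3 the labels are {change, select}, so change ∧ select → empty is false there. This is the first violation.

3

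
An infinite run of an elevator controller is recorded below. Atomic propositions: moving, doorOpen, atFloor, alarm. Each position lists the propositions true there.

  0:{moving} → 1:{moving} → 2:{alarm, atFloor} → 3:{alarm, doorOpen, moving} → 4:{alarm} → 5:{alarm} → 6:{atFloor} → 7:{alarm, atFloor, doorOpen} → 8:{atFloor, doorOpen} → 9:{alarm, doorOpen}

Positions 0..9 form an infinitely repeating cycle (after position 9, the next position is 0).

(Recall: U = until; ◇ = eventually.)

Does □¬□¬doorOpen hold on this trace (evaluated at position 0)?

¬□¬doorOpen holds at every position 0..9, and those are all positions ever visited, so □¬□¬doorOpen holds.

Satisfied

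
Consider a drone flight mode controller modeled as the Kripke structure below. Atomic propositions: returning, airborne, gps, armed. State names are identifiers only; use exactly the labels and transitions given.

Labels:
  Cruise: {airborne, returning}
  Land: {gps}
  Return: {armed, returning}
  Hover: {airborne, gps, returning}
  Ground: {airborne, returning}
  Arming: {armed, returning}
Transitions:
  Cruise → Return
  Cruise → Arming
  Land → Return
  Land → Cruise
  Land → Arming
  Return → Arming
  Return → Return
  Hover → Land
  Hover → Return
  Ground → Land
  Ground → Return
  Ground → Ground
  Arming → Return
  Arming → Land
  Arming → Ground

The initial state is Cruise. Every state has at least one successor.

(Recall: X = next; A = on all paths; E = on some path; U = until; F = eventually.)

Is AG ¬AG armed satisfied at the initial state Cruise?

Yes

States satisfying ¬AG armed: {Cruise, Land, Return, Hover, Ground, Arming}.
States satisfying AG ¬AG armed: {Cruise, Land, Return, Hover, Ground, Arming}.
Every state reachable from Cruise satisfies ¬AG armed.
Cruise ∈ Sat(AG ¬AG armed).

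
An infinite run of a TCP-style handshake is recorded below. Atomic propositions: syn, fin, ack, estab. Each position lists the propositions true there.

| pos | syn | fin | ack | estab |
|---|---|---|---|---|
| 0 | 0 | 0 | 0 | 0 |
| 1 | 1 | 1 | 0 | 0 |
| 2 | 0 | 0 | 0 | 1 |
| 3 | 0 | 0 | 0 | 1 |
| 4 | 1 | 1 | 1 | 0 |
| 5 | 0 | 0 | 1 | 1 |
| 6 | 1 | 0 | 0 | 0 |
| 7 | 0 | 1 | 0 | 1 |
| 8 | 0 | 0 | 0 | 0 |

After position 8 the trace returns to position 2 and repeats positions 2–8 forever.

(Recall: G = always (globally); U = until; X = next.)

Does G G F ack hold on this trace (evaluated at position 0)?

Satisfied

G F ack holds at every position 0..8, and those are all positions ever visited, so G G F ack holds.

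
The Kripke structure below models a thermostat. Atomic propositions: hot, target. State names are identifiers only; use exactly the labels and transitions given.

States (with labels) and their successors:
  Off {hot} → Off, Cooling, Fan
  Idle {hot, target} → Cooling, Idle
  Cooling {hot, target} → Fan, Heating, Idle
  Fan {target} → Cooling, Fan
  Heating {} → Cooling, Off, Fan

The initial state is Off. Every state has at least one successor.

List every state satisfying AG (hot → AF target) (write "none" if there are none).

none

States satisfying hot → AF target: {Idle, Cooling, Fan, Heating}.
States satisfying AG (hot → AF target): ∅.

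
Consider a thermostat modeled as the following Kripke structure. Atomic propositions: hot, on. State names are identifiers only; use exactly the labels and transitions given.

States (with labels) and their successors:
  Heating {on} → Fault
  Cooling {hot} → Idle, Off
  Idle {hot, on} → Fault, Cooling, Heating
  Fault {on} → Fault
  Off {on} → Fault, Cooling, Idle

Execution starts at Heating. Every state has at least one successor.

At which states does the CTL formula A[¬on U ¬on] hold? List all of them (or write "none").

States satisfying ¬on: {Cooling}.
States satisfying A[¬on U ¬on]: {Cooling}.

{Cooling}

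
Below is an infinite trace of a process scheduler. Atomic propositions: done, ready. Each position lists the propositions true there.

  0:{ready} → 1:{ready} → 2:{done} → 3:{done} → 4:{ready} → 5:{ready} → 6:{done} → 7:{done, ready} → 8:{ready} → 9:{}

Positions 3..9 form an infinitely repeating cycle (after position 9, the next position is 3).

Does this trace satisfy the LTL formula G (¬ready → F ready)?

Satisfied

¬ready → F ready holds at every position 0..9, and those are all positions ever visited, so G (¬ready → F ready) holds.
Positions where ¬ready holds: 2, 3, 6, 9.
Check F ready at each: 2→ok, 3→ok, 6→ok, 9→ok.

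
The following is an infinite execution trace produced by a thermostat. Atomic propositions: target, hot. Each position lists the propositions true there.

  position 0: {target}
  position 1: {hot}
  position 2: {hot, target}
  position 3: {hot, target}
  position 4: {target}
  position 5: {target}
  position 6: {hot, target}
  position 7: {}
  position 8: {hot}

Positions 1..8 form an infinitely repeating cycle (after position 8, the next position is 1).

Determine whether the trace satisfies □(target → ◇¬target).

Holds

target → ◇¬target holds at every position 0..8, and those are all positions ever visited, so □(target → ◇¬target) holds.
Positions where target holds: 0, 2, 3, 4, 5, 6.
Check ◇¬target at each: 0→ok, 2→ok, 3→ok, 4→ok, 5→ok, 6→ok.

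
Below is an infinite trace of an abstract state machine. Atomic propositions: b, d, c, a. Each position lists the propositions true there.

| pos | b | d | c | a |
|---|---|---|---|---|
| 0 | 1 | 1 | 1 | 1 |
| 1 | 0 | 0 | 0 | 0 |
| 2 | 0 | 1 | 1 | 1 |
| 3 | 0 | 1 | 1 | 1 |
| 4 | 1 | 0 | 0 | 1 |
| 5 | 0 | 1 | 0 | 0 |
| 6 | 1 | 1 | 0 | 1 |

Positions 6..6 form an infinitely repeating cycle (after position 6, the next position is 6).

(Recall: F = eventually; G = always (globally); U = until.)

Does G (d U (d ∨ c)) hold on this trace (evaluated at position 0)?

Violated

d U (d ∨ c) must hold at every position from 0 onward. It fails at position 1, so G (d U (d ∨ c)) is false.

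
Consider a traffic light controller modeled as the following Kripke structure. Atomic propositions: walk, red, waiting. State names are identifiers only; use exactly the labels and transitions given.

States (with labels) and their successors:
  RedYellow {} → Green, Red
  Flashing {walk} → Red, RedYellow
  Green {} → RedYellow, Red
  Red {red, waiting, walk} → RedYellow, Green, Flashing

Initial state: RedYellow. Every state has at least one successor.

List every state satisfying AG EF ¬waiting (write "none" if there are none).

States satisfying EF ¬waiting: {RedYellow, Flashing, Green, Red}.
States satisfying AG EF ¬waiting: {RedYellow, Flashing, Green, Red}.

{RedYellow, Flashing, Green, Red}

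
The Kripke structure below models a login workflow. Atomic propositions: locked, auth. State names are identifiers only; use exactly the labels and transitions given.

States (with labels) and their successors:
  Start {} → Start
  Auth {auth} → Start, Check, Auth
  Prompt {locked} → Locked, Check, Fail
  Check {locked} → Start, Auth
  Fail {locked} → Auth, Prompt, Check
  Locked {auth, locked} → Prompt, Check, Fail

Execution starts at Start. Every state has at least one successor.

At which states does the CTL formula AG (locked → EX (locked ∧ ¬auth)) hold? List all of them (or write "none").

{Start}

States satisfying locked → EX (locked ∧ ¬auth): {Start, Auth, Prompt, Fail, Locked}.
States satisfying AG (locked → EX (locked ∧ ¬auth)): {Start}.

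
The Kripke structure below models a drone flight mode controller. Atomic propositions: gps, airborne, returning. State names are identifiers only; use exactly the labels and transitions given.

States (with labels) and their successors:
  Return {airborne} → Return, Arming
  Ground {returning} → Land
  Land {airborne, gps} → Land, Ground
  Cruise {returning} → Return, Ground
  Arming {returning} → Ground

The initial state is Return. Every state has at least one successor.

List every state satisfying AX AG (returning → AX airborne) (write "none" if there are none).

States satisfying AG (returning → AX airborne): {Ground, Land}.
States satisfying AX AG (returning → AX airborne): {Ground, Land, Arming}.

{Ground, Land, Arming}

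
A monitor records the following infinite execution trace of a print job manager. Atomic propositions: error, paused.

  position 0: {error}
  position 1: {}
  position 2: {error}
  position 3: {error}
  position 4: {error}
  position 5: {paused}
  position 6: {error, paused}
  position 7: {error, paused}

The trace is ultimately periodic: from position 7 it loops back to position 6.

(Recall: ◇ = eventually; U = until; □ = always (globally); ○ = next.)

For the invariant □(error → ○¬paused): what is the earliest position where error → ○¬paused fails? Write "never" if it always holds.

4

Check error → ○¬paused at each position in order: 0 ✓, 1 ✓, 2 ✓, 3 ✓.
At position 4 the labels are {error} and the next position 5 has {paused}, so error → ○¬paused is false there. This is the first violation.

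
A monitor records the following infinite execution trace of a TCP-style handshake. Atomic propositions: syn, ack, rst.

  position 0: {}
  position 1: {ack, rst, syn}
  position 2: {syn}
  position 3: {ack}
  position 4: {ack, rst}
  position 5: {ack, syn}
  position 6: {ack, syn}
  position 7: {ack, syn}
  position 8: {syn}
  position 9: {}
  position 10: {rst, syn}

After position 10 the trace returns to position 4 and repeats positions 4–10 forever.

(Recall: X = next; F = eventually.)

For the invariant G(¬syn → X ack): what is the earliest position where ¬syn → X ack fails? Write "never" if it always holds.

Check ¬syn → X ack at each position in order: 0 ✓, 1 ✓, 2 ✓, 3 ✓, 4 ✓, 5 ✓, 6 ✓, 7 ✓, 8 ✓.
At position 9 the labels are {} and the next position 10 has {rst, syn}, so ¬syn → X ack is false there. This is the first violation.

9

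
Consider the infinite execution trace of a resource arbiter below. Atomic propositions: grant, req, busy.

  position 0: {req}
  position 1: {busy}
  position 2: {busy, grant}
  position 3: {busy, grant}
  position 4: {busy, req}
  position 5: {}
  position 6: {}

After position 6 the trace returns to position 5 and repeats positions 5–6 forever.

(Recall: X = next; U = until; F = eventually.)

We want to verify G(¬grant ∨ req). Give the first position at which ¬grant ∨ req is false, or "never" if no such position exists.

2

Check ¬grant ∨ req at each position in order: 0 ✓, 1 ✓.
At position 2 the labels are {busy, grant}, so ¬grant ∨ req is false there. This is the first violation.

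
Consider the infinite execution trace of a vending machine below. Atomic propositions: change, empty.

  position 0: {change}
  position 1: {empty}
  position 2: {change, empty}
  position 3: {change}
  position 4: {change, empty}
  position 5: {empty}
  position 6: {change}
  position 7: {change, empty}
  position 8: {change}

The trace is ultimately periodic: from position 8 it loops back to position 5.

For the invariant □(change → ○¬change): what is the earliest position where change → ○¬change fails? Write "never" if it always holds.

Check change → ○¬change at each position in order: 0 ✓, 1 ✓.
At position 2 the labels are {change, empty} and the next position 3 has {change}, so change → ○¬change is false there. This is the first violation.

2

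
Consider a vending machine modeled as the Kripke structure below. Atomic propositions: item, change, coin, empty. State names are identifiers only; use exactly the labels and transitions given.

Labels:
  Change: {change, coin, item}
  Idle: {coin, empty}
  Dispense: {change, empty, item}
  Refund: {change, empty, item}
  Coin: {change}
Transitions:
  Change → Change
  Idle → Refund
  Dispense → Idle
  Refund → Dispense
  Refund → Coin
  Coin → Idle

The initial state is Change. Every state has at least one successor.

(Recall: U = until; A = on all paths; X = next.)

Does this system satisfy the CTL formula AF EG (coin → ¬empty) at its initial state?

States satisfying EG (coin → ¬empty): {Change}.
States satisfying AF EG (coin → ¬empty): {Change}.
Change ∈ Sat(AF EG (coin → ¬empty)).

Satisfied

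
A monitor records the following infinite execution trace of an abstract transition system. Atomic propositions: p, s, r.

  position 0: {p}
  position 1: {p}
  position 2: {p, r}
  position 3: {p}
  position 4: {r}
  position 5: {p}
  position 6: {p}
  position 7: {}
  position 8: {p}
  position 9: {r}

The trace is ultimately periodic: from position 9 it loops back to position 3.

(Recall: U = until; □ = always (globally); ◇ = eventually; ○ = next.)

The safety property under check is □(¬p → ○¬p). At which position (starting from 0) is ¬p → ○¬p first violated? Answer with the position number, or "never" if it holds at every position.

Check ¬p → ○¬p at each position in order: 0 ✓, 1 ✓, 2 ✓, 3 ✓.
At position 4 the labels are {r} and the next position 5 has {p}, so ¬p → ○¬p is false there. This is the first violation.

4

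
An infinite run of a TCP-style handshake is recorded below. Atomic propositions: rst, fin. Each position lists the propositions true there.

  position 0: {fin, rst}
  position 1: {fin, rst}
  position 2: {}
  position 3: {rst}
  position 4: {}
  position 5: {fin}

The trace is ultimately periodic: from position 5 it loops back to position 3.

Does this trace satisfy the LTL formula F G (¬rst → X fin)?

No

G (¬rst → X fin) is false at every position 0..5, so it never becomes true and F G (¬rst → X fin) fails.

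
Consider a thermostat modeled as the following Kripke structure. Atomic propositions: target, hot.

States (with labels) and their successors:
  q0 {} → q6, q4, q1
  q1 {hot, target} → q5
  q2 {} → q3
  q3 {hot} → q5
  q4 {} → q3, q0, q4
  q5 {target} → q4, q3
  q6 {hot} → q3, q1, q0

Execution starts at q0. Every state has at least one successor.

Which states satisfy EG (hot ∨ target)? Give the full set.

States satisfying hot ∨ target: {q1, q3, q5, q6}.
States satisfying EG (hot ∨ target): {q1, q3, q5, q6}.

{q1, q3, q5, q6}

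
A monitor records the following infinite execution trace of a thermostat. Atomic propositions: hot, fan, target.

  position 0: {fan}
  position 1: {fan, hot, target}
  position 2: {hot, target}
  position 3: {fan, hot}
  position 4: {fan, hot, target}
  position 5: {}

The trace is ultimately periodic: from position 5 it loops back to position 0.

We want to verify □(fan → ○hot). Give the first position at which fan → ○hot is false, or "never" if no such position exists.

4

Check fan → ○hot at each position in order: 0 ✓, 1 ✓, 2 ✓, 3 ✓.
At position 4 the labels are {fan, hot, target} and the next position 5 has {}, so fan → ○hot is false there. This is the first violation.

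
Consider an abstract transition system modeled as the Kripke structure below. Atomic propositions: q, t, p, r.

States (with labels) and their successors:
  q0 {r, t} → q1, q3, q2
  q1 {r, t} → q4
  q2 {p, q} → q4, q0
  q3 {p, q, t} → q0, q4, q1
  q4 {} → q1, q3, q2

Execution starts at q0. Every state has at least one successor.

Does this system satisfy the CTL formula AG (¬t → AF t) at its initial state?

Does not hold

States satisfying ¬t → AF t: {q0, q1, q3}.
States satisfying AG (¬t → AF t): ∅.
q2 is reachable from q0 and violates ¬t → AF t, so AG fails at q0.
q0 ∉ Sat(AG (¬t → AF t)).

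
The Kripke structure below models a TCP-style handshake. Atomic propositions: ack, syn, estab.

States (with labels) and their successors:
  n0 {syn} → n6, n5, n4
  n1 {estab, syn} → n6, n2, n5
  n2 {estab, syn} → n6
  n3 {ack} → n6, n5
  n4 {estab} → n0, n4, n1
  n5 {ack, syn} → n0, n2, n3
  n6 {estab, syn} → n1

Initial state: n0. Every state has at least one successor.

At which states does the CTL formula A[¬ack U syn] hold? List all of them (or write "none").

States satisfying ¬ack: {n0, n1, n2, n4, n6}.
States satisfying syn: {n0, n1, n2, n5, n6}.
States satisfying A[¬ack U syn]: {n0, n1, n2, n5, n6}.

{n0, n1, n2, n5, n6}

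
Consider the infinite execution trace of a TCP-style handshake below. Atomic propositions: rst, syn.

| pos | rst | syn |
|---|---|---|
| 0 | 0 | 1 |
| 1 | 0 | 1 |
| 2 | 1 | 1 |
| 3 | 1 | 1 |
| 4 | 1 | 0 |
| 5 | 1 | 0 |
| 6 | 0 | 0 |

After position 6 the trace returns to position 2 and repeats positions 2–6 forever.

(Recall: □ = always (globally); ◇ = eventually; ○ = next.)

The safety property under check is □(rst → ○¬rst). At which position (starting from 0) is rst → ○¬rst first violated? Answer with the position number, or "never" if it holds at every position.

2

Check rst → ○¬rst at each position in order: 0 ✓, 1 ✓.
At position 2 the labels are {rst, syn} and the next position 3 has {rst, syn}, so rst → ○¬rst is false there. This is the first violation.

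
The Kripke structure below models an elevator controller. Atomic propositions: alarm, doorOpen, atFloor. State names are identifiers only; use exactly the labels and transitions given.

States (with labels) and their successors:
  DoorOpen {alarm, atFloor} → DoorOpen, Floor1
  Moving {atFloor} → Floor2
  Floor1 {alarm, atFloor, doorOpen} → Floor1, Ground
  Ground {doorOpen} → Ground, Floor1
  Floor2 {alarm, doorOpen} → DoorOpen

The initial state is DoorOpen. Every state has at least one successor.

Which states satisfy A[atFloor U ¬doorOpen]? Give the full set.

States satisfying atFloor: {DoorOpen, Moving, Floor1}.
States satisfying ¬doorOpen: {DoorOpen, Moving}.
States satisfying A[atFloor U ¬doorOpen]: {DoorOpen, Moving}.

{DoorOpen, Moving}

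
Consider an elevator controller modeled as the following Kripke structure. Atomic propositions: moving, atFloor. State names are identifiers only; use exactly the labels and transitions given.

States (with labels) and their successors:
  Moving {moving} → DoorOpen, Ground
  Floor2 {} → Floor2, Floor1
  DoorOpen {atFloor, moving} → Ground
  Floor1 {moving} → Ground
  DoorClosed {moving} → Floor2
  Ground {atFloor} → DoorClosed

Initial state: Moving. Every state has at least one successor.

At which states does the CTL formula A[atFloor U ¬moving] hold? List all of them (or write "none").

{Floor2, DoorOpen, Ground}

States satisfying atFloor: {DoorOpen, Ground}.
States satisfying ¬moving: {Floor2, Ground}.
States satisfying A[atFloor U ¬moving]: {Floor2, DoorOpen, Ground}.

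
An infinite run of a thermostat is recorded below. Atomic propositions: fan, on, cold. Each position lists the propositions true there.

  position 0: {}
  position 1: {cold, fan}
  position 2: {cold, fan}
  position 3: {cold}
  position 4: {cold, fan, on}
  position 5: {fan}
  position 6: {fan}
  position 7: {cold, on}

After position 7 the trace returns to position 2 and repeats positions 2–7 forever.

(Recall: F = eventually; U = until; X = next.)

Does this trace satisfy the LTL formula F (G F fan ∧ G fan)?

Violated

G F fan ∧ G fan is false at every position 0..7, so it never becomes true and F (G F fan ∧ G fan) fails.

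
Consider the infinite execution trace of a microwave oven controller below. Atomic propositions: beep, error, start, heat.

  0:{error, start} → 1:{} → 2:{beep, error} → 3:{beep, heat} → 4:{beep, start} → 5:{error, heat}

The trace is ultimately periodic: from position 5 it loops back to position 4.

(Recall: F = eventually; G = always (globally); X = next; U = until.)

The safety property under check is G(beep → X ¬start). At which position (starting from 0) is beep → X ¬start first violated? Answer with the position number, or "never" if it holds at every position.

Check beep → X ¬start at each position in order: 0 ✓, 1 ✓, 2 ✓.
At position 3 the labels are {beep, heat} and the next position 4 has {beep, start}, so beep → X ¬start is false there. This is the first violation.

3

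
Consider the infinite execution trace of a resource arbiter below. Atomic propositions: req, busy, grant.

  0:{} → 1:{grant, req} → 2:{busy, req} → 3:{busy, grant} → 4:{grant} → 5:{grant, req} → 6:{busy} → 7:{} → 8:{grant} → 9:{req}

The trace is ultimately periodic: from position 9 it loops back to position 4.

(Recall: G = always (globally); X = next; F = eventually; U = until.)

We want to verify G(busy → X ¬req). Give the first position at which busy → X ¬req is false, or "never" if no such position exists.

never

busy → X ¬req holds at every position 0..9, and those are all the positions the trace ever visits, so the invariant G(busy → X ¬req) is never violated.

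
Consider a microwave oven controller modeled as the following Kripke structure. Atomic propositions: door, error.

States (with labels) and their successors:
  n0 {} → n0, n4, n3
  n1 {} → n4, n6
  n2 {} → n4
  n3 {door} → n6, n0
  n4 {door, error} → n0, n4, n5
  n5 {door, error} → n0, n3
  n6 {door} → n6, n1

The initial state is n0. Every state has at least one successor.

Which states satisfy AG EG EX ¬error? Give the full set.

States satisfying EG EX ¬error: {n0, n1, n3, n4, n5, n6}.
States satisfying AG EG EX ¬error: {n0, n1, n3, n4, n5, n6}.

{n0, n1, n3, n4, n5, n6}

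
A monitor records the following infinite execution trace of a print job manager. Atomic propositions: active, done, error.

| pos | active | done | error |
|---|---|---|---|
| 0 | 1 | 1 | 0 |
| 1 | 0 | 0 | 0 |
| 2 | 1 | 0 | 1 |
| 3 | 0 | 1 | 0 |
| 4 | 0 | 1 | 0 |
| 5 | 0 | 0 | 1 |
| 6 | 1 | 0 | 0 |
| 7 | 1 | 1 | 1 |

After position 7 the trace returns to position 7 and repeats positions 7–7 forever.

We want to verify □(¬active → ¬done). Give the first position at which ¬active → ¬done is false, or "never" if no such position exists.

Check ¬active → ¬done at each position in order: 0 ✓, 1 ✓, 2 ✓.
At position 3 the labels are {done}, so ¬active → ¬done is false there. This is the first violation.

3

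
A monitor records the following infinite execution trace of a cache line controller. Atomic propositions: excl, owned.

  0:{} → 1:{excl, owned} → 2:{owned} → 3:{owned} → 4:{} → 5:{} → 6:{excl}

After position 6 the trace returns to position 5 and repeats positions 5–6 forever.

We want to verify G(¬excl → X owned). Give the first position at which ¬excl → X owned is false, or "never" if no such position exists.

Check ¬excl → X owned at each position in order: 0 ✓, 1 ✓, 2 ✓.
At position 3 the labels are {owned} and the next position 4 has {}, so ¬excl → X owned is false there. This is the first violation.

3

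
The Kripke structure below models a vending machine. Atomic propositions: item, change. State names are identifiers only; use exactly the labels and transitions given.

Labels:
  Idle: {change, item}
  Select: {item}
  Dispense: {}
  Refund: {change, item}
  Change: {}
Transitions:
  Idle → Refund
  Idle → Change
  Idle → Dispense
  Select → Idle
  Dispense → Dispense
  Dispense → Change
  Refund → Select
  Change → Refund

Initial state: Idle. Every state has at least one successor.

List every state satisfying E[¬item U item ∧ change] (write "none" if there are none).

{Idle, Dispense, Refund, Change}

States satisfying ¬item: {Dispense, Change}.
States satisfying item ∧ change: {Idle, Refund}.
States satisfying E[¬item U item ∧ change]: {Idle, Dispense, Refund, Change}.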